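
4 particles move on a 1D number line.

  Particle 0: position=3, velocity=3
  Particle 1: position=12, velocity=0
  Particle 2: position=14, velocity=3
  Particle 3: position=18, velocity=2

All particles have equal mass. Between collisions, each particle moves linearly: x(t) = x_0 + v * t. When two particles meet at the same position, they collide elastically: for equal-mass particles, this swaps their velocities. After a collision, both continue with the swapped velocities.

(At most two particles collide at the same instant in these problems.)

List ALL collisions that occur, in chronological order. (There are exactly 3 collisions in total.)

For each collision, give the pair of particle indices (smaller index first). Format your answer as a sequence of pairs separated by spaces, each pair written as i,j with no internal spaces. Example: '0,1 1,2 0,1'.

Answer: 0,1 2,3 1,2

Derivation:
Collision at t=3: particles 0 and 1 swap velocities; positions: p0=12 p1=12 p2=23 p3=24; velocities now: v0=0 v1=3 v2=3 v3=2
Collision at t=4: particles 2 and 3 swap velocities; positions: p0=12 p1=15 p2=26 p3=26; velocities now: v0=0 v1=3 v2=2 v3=3
Collision at t=15: particles 1 and 2 swap velocities; positions: p0=12 p1=48 p2=48 p3=59; velocities now: v0=0 v1=2 v2=3 v3=3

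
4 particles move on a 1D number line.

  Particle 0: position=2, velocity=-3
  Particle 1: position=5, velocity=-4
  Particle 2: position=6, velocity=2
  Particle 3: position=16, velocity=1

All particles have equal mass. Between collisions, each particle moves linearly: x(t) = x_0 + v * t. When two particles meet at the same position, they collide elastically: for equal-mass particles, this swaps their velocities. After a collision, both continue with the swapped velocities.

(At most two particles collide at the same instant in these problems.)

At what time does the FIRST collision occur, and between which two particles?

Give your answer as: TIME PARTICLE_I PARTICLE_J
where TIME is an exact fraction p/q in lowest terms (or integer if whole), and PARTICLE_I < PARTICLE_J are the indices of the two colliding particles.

Answer: 3 0 1

Derivation:
Pair (0,1): pos 2,5 vel -3,-4 -> gap=3, closing at 1/unit, collide at t=3
Pair (1,2): pos 5,6 vel -4,2 -> not approaching (rel speed -6 <= 0)
Pair (2,3): pos 6,16 vel 2,1 -> gap=10, closing at 1/unit, collide at t=10
Earliest collision: t=3 between 0 and 1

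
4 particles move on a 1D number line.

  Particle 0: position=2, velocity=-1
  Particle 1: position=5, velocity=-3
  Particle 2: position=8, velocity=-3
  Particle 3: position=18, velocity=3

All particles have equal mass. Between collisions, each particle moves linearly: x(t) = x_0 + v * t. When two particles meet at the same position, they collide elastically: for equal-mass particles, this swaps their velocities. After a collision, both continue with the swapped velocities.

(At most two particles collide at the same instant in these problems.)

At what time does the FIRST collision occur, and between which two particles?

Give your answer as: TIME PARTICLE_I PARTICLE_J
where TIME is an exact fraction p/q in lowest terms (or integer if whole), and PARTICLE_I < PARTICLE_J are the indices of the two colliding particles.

Pair (0,1): pos 2,5 vel -1,-3 -> gap=3, closing at 2/unit, collide at t=3/2
Pair (1,2): pos 5,8 vel -3,-3 -> not approaching (rel speed 0 <= 0)
Pair (2,3): pos 8,18 vel -3,3 -> not approaching (rel speed -6 <= 0)
Earliest collision: t=3/2 between 0 and 1

Answer: 3/2 0 1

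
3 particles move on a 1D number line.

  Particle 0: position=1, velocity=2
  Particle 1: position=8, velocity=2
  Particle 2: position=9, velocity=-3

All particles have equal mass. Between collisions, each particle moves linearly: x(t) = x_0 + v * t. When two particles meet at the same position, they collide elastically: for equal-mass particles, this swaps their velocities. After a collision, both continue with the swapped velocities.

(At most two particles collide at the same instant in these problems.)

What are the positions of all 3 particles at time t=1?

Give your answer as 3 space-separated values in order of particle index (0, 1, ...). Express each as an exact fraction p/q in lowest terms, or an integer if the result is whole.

Answer: 3 6 10

Derivation:
Collision at t=1/5: particles 1 and 2 swap velocities; positions: p0=7/5 p1=42/5 p2=42/5; velocities now: v0=2 v1=-3 v2=2
Advance to t=1 (no further collisions before then); velocities: v0=2 v1=-3 v2=2; positions = 3 6 10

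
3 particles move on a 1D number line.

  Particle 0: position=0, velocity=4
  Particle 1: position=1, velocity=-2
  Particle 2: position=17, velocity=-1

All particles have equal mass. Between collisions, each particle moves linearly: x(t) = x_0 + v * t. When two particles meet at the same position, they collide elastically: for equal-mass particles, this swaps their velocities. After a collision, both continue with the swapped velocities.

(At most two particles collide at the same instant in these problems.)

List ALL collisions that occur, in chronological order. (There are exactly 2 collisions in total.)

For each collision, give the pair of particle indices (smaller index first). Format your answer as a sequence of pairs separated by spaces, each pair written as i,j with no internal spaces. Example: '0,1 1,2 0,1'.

Answer: 0,1 1,2

Derivation:
Collision at t=1/6: particles 0 and 1 swap velocities; positions: p0=2/3 p1=2/3 p2=101/6; velocities now: v0=-2 v1=4 v2=-1
Collision at t=17/5: particles 1 and 2 swap velocities; positions: p0=-29/5 p1=68/5 p2=68/5; velocities now: v0=-2 v1=-1 v2=4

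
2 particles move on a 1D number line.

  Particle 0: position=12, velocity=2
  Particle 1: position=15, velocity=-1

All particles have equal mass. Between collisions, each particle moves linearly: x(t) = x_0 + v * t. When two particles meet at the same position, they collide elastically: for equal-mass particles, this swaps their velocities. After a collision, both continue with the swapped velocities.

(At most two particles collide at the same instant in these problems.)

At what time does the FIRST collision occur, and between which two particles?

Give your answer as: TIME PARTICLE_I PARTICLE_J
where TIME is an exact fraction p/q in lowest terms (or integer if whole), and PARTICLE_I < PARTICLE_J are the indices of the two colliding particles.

Answer: 1 0 1

Derivation:
Pair (0,1): pos 12,15 vel 2,-1 -> gap=3, closing at 3/unit, collide at t=1
Earliest collision: t=1 between 0 and 1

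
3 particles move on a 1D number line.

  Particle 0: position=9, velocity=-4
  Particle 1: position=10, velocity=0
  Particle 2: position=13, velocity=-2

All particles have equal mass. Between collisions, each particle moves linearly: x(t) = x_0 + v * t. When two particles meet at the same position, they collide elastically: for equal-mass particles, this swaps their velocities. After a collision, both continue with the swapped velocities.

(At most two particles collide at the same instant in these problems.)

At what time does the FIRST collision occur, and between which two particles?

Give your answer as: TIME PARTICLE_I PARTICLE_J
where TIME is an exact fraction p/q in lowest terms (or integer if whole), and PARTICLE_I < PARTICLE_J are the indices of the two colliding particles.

Answer: 3/2 1 2

Derivation:
Pair (0,1): pos 9,10 vel -4,0 -> not approaching (rel speed -4 <= 0)
Pair (1,2): pos 10,13 vel 0,-2 -> gap=3, closing at 2/unit, collide at t=3/2
Earliest collision: t=3/2 between 1 and 2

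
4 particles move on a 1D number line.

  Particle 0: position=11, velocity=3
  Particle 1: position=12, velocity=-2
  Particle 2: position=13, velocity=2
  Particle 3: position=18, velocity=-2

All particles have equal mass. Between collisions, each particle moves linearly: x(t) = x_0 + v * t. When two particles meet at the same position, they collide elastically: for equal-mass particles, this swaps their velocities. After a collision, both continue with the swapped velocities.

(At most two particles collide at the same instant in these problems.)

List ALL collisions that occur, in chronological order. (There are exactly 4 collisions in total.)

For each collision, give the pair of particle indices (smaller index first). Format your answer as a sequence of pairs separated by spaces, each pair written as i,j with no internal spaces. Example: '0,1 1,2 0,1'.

Collision at t=1/5: particles 0 and 1 swap velocities; positions: p0=58/5 p1=58/5 p2=67/5 p3=88/5; velocities now: v0=-2 v1=3 v2=2 v3=-2
Collision at t=5/4: particles 2 and 3 swap velocities; positions: p0=19/2 p1=59/4 p2=31/2 p3=31/2; velocities now: v0=-2 v1=3 v2=-2 v3=2
Collision at t=7/5: particles 1 and 2 swap velocities; positions: p0=46/5 p1=76/5 p2=76/5 p3=79/5; velocities now: v0=-2 v1=-2 v2=3 v3=2
Collision at t=2: particles 2 and 3 swap velocities; positions: p0=8 p1=14 p2=17 p3=17; velocities now: v0=-2 v1=-2 v2=2 v3=3

Answer: 0,1 2,3 1,2 2,3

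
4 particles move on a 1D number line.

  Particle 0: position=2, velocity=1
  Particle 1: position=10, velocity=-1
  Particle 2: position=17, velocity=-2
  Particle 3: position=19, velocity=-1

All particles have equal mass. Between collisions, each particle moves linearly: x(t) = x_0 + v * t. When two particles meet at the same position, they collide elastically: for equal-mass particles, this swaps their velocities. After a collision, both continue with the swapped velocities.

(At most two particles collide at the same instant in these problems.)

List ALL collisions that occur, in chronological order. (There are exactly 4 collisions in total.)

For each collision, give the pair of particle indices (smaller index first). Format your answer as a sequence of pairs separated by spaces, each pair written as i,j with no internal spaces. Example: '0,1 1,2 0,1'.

Collision at t=4: particles 0 and 1 swap velocities; positions: p0=6 p1=6 p2=9 p3=15; velocities now: v0=-1 v1=1 v2=-2 v3=-1
Collision at t=5: particles 1 and 2 swap velocities; positions: p0=5 p1=7 p2=7 p3=14; velocities now: v0=-1 v1=-2 v2=1 v3=-1
Collision at t=7: particles 0 and 1 swap velocities; positions: p0=3 p1=3 p2=9 p3=12; velocities now: v0=-2 v1=-1 v2=1 v3=-1
Collision at t=17/2: particles 2 and 3 swap velocities; positions: p0=0 p1=3/2 p2=21/2 p3=21/2; velocities now: v0=-2 v1=-1 v2=-1 v3=1

Answer: 0,1 1,2 0,1 2,3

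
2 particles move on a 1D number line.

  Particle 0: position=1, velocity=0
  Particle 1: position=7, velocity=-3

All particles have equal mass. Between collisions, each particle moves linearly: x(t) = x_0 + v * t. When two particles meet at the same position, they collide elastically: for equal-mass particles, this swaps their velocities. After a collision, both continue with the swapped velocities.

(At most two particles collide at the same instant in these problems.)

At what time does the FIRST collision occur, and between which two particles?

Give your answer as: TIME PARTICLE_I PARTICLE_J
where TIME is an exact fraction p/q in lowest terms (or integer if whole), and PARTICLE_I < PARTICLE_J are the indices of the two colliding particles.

Answer: 2 0 1

Derivation:
Pair (0,1): pos 1,7 vel 0,-3 -> gap=6, closing at 3/unit, collide at t=2
Earliest collision: t=2 between 0 and 1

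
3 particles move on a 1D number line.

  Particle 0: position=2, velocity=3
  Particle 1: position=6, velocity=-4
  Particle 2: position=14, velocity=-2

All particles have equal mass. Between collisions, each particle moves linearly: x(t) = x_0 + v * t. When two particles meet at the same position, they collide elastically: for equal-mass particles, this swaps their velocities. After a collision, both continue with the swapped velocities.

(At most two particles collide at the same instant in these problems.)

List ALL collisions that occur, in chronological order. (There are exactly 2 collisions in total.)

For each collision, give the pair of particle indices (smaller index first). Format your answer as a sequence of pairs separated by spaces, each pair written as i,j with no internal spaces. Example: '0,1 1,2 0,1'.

Collision at t=4/7: particles 0 and 1 swap velocities; positions: p0=26/7 p1=26/7 p2=90/7; velocities now: v0=-4 v1=3 v2=-2
Collision at t=12/5: particles 1 and 2 swap velocities; positions: p0=-18/5 p1=46/5 p2=46/5; velocities now: v0=-4 v1=-2 v2=3

Answer: 0,1 1,2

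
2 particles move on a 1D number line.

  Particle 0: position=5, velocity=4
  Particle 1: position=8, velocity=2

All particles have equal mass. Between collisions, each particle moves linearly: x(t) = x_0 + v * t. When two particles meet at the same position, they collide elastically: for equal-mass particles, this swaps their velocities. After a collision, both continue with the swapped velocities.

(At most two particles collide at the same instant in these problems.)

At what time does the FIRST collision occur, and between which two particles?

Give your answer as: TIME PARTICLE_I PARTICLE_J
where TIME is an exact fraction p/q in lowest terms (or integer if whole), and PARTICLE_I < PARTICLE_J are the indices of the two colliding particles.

Answer: 3/2 0 1

Derivation:
Pair (0,1): pos 5,8 vel 4,2 -> gap=3, closing at 2/unit, collide at t=3/2
Earliest collision: t=3/2 between 0 and 1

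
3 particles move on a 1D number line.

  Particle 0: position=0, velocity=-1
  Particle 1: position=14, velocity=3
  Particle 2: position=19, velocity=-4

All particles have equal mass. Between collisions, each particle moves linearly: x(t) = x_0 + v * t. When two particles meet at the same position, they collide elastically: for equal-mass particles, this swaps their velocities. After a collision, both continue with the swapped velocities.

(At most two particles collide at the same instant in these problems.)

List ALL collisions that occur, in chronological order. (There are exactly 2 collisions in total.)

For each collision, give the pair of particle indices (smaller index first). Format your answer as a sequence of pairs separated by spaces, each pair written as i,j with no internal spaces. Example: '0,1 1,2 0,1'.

Collision at t=5/7: particles 1 and 2 swap velocities; positions: p0=-5/7 p1=113/7 p2=113/7; velocities now: v0=-1 v1=-4 v2=3
Collision at t=19/3: particles 0 and 1 swap velocities; positions: p0=-19/3 p1=-19/3 p2=33; velocities now: v0=-4 v1=-1 v2=3

Answer: 1,2 0,1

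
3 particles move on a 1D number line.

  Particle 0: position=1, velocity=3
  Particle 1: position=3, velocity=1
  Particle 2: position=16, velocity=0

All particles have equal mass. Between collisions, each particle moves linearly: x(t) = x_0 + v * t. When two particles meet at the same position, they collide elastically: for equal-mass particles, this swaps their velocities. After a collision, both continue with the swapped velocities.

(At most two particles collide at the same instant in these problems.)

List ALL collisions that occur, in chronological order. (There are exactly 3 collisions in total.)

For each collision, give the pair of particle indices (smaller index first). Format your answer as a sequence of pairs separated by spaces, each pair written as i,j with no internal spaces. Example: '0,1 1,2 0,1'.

Answer: 0,1 1,2 0,1

Derivation:
Collision at t=1: particles 0 and 1 swap velocities; positions: p0=4 p1=4 p2=16; velocities now: v0=1 v1=3 v2=0
Collision at t=5: particles 1 and 2 swap velocities; positions: p0=8 p1=16 p2=16; velocities now: v0=1 v1=0 v2=3
Collision at t=13: particles 0 and 1 swap velocities; positions: p0=16 p1=16 p2=40; velocities now: v0=0 v1=1 v2=3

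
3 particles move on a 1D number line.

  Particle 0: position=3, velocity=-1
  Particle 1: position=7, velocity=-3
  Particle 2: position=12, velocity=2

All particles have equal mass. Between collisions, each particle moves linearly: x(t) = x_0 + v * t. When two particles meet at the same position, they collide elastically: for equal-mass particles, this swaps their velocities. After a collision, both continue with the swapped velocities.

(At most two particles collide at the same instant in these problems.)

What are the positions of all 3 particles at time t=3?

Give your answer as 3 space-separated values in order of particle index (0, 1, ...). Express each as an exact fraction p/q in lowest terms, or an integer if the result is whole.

Answer: -2 0 18

Derivation:
Collision at t=2: particles 0 and 1 swap velocities; positions: p0=1 p1=1 p2=16; velocities now: v0=-3 v1=-1 v2=2
Advance to t=3 (no further collisions before then); velocities: v0=-3 v1=-1 v2=2; positions = -2 0 18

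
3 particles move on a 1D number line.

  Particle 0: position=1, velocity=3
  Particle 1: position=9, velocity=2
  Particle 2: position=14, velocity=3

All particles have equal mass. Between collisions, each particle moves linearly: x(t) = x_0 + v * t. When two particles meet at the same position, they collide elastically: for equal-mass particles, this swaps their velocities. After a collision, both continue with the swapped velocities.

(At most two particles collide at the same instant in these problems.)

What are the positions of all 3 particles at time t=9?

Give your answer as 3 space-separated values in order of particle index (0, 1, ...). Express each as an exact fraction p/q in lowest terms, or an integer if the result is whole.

Answer: 27 28 41

Derivation:
Collision at t=8: particles 0 and 1 swap velocities; positions: p0=25 p1=25 p2=38; velocities now: v0=2 v1=3 v2=3
Advance to t=9 (no further collisions before then); velocities: v0=2 v1=3 v2=3; positions = 27 28 41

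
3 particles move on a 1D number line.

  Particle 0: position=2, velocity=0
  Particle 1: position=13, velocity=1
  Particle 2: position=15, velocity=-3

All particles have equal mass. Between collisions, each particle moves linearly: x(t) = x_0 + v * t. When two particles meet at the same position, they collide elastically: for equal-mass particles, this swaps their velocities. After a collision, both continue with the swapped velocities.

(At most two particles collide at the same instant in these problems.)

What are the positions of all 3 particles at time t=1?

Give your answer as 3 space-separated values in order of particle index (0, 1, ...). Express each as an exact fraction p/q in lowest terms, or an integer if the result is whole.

Collision at t=1/2: particles 1 and 2 swap velocities; positions: p0=2 p1=27/2 p2=27/2; velocities now: v0=0 v1=-3 v2=1
Advance to t=1 (no further collisions before then); velocities: v0=0 v1=-3 v2=1; positions = 2 12 14

Answer: 2 12 14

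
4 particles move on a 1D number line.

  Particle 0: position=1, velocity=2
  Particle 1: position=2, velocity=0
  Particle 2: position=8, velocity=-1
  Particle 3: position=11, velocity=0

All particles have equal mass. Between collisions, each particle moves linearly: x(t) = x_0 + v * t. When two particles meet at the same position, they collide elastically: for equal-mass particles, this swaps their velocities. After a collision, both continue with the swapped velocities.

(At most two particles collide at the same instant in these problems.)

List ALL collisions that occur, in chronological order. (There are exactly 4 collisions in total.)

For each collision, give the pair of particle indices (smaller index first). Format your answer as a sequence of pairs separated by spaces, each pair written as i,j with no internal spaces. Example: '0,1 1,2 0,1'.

Collision at t=1/2: particles 0 and 1 swap velocities; positions: p0=2 p1=2 p2=15/2 p3=11; velocities now: v0=0 v1=2 v2=-1 v3=0
Collision at t=7/3: particles 1 and 2 swap velocities; positions: p0=2 p1=17/3 p2=17/3 p3=11; velocities now: v0=0 v1=-1 v2=2 v3=0
Collision at t=5: particles 2 and 3 swap velocities; positions: p0=2 p1=3 p2=11 p3=11; velocities now: v0=0 v1=-1 v2=0 v3=2
Collision at t=6: particles 0 and 1 swap velocities; positions: p0=2 p1=2 p2=11 p3=13; velocities now: v0=-1 v1=0 v2=0 v3=2

Answer: 0,1 1,2 2,3 0,1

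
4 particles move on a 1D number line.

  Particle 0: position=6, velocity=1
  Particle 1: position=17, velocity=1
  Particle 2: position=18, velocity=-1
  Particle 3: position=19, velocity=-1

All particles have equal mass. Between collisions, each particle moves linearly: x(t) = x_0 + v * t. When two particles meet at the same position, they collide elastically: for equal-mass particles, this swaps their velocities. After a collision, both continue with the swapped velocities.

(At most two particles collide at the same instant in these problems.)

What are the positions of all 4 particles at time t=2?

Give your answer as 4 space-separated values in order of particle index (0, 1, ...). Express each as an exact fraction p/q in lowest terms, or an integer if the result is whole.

Answer: 8 16 17 19

Derivation:
Collision at t=1/2: particles 1 and 2 swap velocities; positions: p0=13/2 p1=35/2 p2=35/2 p3=37/2; velocities now: v0=1 v1=-1 v2=1 v3=-1
Collision at t=1: particles 2 and 3 swap velocities; positions: p0=7 p1=17 p2=18 p3=18; velocities now: v0=1 v1=-1 v2=-1 v3=1
Advance to t=2 (no further collisions before then); velocities: v0=1 v1=-1 v2=-1 v3=1; positions = 8 16 17 19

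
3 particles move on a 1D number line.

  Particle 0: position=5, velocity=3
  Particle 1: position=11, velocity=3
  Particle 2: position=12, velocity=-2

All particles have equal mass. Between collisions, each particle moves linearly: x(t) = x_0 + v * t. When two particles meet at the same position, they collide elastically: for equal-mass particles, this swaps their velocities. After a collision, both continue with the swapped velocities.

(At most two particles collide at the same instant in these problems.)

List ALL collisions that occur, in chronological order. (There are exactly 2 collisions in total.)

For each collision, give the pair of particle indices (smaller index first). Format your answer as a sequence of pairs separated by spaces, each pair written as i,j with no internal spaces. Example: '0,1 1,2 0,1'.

Collision at t=1/5: particles 1 and 2 swap velocities; positions: p0=28/5 p1=58/5 p2=58/5; velocities now: v0=3 v1=-2 v2=3
Collision at t=7/5: particles 0 and 1 swap velocities; positions: p0=46/5 p1=46/5 p2=76/5; velocities now: v0=-2 v1=3 v2=3

Answer: 1,2 0,1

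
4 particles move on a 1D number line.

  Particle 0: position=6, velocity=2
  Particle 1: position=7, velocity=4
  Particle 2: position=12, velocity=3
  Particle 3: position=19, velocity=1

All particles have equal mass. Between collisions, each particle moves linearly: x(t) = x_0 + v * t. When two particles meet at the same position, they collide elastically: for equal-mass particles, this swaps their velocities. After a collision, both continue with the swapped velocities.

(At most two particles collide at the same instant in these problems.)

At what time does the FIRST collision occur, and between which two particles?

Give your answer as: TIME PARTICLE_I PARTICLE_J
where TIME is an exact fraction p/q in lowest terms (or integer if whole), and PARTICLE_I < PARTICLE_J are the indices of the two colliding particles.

Pair (0,1): pos 6,7 vel 2,4 -> not approaching (rel speed -2 <= 0)
Pair (1,2): pos 7,12 vel 4,3 -> gap=5, closing at 1/unit, collide at t=5
Pair (2,3): pos 12,19 vel 3,1 -> gap=7, closing at 2/unit, collide at t=7/2
Earliest collision: t=7/2 between 2 and 3

Answer: 7/2 2 3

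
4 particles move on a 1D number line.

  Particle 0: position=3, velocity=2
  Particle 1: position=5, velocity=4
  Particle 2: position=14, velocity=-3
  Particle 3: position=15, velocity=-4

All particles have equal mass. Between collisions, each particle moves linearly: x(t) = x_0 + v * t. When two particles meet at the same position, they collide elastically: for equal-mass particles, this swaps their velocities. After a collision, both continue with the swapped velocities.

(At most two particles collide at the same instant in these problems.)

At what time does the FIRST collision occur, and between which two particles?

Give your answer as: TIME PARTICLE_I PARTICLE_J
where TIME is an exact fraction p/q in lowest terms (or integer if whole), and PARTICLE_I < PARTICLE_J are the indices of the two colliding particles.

Answer: 1 2 3

Derivation:
Pair (0,1): pos 3,5 vel 2,4 -> not approaching (rel speed -2 <= 0)
Pair (1,2): pos 5,14 vel 4,-3 -> gap=9, closing at 7/unit, collide at t=9/7
Pair (2,3): pos 14,15 vel -3,-4 -> gap=1, closing at 1/unit, collide at t=1
Earliest collision: t=1 between 2 and 3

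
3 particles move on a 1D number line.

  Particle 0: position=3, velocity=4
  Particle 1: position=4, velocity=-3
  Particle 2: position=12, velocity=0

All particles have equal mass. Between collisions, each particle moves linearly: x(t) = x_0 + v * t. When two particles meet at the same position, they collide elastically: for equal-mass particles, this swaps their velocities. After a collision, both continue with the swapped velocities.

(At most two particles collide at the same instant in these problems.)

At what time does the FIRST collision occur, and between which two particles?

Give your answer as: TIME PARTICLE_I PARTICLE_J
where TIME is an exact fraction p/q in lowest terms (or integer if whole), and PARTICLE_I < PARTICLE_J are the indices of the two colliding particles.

Answer: 1/7 0 1

Derivation:
Pair (0,1): pos 3,4 vel 4,-3 -> gap=1, closing at 7/unit, collide at t=1/7
Pair (1,2): pos 4,12 vel -3,0 -> not approaching (rel speed -3 <= 0)
Earliest collision: t=1/7 between 0 and 1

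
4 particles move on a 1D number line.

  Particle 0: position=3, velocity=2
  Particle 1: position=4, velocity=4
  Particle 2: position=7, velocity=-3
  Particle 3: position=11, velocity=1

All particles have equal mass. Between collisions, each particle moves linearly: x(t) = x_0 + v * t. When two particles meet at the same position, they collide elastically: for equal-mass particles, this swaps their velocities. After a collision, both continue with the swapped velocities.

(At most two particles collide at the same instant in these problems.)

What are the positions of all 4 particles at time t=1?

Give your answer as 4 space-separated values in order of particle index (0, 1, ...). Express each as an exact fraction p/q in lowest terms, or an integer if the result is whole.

Collision at t=3/7: particles 1 and 2 swap velocities; positions: p0=27/7 p1=40/7 p2=40/7 p3=80/7; velocities now: v0=2 v1=-3 v2=4 v3=1
Collision at t=4/5: particles 0 and 1 swap velocities; positions: p0=23/5 p1=23/5 p2=36/5 p3=59/5; velocities now: v0=-3 v1=2 v2=4 v3=1
Advance to t=1 (no further collisions before then); velocities: v0=-3 v1=2 v2=4 v3=1; positions = 4 5 8 12

Answer: 4 5 8 12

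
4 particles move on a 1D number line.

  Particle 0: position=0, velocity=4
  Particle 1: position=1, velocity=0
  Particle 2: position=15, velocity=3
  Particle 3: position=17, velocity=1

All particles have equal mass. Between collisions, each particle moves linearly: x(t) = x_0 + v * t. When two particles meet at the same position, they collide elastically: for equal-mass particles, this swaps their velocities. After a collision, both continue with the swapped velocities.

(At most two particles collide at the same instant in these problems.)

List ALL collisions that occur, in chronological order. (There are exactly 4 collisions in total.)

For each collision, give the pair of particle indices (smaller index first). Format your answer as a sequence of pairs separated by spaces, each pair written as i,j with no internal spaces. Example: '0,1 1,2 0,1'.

Answer: 0,1 2,3 1,2 2,3

Derivation:
Collision at t=1/4: particles 0 and 1 swap velocities; positions: p0=1 p1=1 p2=63/4 p3=69/4; velocities now: v0=0 v1=4 v2=3 v3=1
Collision at t=1: particles 2 and 3 swap velocities; positions: p0=1 p1=4 p2=18 p3=18; velocities now: v0=0 v1=4 v2=1 v3=3
Collision at t=17/3: particles 1 and 2 swap velocities; positions: p0=1 p1=68/3 p2=68/3 p3=32; velocities now: v0=0 v1=1 v2=4 v3=3
Collision at t=15: particles 2 and 3 swap velocities; positions: p0=1 p1=32 p2=60 p3=60; velocities now: v0=0 v1=1 v2=3 v3=4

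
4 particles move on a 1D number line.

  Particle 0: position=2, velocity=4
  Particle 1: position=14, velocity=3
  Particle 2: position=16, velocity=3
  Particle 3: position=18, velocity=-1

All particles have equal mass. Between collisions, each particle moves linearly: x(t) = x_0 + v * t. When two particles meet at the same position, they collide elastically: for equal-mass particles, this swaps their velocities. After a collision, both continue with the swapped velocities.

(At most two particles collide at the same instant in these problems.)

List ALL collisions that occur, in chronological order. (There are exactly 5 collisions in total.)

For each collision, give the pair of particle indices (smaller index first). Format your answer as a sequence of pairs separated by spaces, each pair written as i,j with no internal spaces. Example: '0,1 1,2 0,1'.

Collision at t=1/2: particles 2 and 3 swap velocities; positions: p0=4 p1=31/2 p2=35/2 p3=35/2; velocities now: v0=4 v1=3 v2=-1 v3=3
Collision at t=1: particles 1 and 2 swap velocities; positions: p0=6 p1=17 p2=17 p3=19; velocities now: v0=4 v1=-1 v2=3 v3=3
Collision at t=16/5: particles 0 and 1 swap velocities; positions: p0=74/5 p1=74/5 p2=118/5 p3=128/5; velocities now: v0=-1 v1=4 v2=3 v3=3
Collision at t=12: particles 1 and 2 swap velocities; positions: p0=6 p1=50 p2=50 p3=52; velocities now: v0=-1 v1=3 v2=4 v3=3
Collision at t=14: particles 2 and 3 swap velocities; positions: p0=4 p1=56 p2=58 p3=58; velocities now: v0=-1 v1=3 v2=3 v3=4

Answer: 2,3 1,2 0,1 1,2 2,3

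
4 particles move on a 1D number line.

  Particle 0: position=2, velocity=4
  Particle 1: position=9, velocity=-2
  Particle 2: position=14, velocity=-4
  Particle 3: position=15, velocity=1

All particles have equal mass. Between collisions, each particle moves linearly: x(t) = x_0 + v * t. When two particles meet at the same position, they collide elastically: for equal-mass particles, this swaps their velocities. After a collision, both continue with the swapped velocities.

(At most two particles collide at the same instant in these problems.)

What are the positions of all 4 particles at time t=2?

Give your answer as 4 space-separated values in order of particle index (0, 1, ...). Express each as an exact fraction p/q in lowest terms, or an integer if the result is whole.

Answer: 5 6 10 17

Derivation:
Collision at t=7/6: particles 0 and 1 swap velocities; positions: p0=20/3 p1=20/3 p2=28/3 p3=97/6; velocities now: v0=-2 v1=4 v2=-4 v3=1
Collision at t=3/2: particles 1 and 2 swap velocities; positions: p0=6 p1=8 p2=8 p3=33/2; velocities now: v0=-2 v1=-4 v2=4 v3=1
Advance to t=2 (no further collisions before then); velocities: v0=-2 v1=-4 v2=4 v3=1; positions = 5 6 10 17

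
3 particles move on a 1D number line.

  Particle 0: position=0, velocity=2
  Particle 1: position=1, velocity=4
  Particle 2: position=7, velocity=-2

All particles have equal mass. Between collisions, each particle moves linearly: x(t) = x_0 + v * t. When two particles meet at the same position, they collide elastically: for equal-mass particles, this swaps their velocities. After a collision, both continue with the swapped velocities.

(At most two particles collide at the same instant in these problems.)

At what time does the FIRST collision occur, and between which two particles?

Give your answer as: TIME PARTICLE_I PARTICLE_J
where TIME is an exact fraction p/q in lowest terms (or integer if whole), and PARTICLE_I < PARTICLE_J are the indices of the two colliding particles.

Pair (0,1): pos 0,1 vel 2,4 -> not approaching (rel speed -2 <= 0)
Pair (1,2): pos 1,7 vel 4,-2 -> gap=6, closing at 6/unit, collide at t=1
Earliest collision: t=1 between 1 and 2

Answer: 1 1 2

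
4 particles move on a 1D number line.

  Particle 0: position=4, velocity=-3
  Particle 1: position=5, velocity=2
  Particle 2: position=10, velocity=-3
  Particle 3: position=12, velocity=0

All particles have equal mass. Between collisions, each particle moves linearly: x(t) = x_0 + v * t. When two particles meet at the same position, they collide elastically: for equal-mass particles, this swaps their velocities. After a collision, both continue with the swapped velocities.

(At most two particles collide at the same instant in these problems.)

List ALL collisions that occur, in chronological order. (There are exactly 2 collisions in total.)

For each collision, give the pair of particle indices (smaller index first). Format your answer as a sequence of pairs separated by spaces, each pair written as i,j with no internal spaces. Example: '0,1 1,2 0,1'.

Collision at t=1: particles 1 and 2 swap velocities; positions: p0=1 p1=7 p2=7 p3=12; velocities now: v0=-3 v1=-3 v2=2 v3=0
Collision at t=7/2: particles 2 and 3 swap velocities; positions: p0=-13/2 p1=-1/2 p2=12 p3=12; velocities now: v0=-3 v1=-3 v2=0 v3=2

Answer: 1,2 2,3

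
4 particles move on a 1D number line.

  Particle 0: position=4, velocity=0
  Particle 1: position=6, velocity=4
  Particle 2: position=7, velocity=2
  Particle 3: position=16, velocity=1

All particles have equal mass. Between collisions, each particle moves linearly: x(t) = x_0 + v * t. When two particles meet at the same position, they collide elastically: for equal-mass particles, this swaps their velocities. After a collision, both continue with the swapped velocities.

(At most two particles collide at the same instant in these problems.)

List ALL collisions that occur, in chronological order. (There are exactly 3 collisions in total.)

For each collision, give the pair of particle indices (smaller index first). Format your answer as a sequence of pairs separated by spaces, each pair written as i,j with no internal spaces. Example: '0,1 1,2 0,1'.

Collision at t=1/2: particles 1 and 2 swap velocities; positions: p0=4 p1=8 p2=8 p3=33/2; velocities now: v0=0 v1=2 v2=4 v3=1
Collision at t=10/3: particles 2 and 3 swap velocities; positions: p0=4 p1=41/3 p2=58/3 p3=58/3; velocities now: v0=0 v1=2 v2=1 v3=4
Collision at t=9: particles 1 and 2 swap velocities; positions: p0=4 p1=25 p2=25 p3=42; velocities now: v0=0 v1=1 v2=2 v3=4

Answer: 1,2 2,3 1,2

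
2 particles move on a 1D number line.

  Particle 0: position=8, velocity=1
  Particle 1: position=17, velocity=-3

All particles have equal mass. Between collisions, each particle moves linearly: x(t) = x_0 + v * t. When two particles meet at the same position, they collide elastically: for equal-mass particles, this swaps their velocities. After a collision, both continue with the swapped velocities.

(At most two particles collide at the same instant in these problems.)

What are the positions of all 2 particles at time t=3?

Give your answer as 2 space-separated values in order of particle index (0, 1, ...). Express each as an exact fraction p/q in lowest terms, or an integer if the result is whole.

Collision at t=9/4: particles 0 and 1 swap velocities; positions: p0=41/4 p1=41/4; velocities now: v0=-3 v1=1
Advance to t=3 (no further collisions before then); velocities: v0=-3 v1=1; positions = 8 11

Answer: 8 11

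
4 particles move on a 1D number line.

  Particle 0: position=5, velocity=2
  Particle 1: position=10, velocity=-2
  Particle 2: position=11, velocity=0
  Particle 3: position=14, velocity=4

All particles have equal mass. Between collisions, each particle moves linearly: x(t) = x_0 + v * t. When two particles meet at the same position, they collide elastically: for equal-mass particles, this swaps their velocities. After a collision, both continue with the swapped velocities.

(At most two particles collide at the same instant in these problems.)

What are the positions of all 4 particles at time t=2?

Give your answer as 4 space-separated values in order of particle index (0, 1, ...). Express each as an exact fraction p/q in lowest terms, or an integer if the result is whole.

Answer: 6 9 11 22

Derivation:
Collision at t=5/4: particles 0 and 1 swap velocities; positions: p0=15/2 p1=15/2 p2=11 p3=19; velocities now: v0=-2 v1=2 v2=0 v3=4
Advance to t=2 (no further collisions before then); velocities: v0=-2 v1=2 v2=0 v3=4; positions = 6 9 11 22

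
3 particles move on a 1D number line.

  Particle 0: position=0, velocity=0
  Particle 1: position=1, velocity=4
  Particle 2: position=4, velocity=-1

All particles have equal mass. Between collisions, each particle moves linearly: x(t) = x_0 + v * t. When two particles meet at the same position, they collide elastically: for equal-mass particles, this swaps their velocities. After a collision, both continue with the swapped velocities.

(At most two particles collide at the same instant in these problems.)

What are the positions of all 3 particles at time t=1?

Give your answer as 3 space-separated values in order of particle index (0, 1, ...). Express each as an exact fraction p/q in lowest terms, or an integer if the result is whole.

Collision at t=3/5: particles 1 and 2 swap velocities; positions: p0=0 p1=17/5 p2=17/5; velocities now: v0=0 v1=-1 v2=4
Advance to t=1 (no further collisions before then); velocities: v0=0 v1=-1 v2=4; positions = 0 3 5

Answer: 0 3 5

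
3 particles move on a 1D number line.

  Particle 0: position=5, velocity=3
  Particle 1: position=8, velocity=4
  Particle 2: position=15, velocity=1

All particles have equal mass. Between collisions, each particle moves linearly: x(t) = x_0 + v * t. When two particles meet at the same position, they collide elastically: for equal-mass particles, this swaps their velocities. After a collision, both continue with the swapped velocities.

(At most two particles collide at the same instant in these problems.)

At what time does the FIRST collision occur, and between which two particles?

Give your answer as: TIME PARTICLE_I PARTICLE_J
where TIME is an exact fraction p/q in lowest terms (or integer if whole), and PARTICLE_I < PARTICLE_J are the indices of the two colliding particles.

Answer: 7/3 1 2

Derivation:
Pair (0,1): pos 5,8 vel 3,4 -> not approaching (rel speed -1 <= 0)
Pair (1,2): pos 8,15 vel 4,1 -> gap=7, closing at 3/unit, collide at t=7/3
Earliest collision: t=7/3 between 1 and 2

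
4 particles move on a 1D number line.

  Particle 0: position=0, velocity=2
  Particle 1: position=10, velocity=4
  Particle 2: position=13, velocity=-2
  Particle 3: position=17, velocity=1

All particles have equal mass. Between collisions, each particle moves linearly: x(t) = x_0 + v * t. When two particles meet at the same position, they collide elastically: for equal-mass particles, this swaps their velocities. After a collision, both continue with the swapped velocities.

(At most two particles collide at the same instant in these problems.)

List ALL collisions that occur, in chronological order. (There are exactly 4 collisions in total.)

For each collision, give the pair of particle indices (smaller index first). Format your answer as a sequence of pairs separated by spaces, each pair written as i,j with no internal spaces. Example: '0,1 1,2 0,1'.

Answer: 1,2 2,3 0,1 1,2

Derivation:
Collision at t=1/2: particles 1 and 2 swap velocities; positions: p0=1 p1=12 p2=12 p3=35/2; velocities now: v0=2 v1=-2 v2=4 v3=1
Collision at t=7/3: particles 2 and 3 swap velocities; positions: p0=14/3 p1=25/3 p2=58/3 p3=58/3; velocities now: v0=2 v1=-2 v2=1 v3=4
Collision at t=13/4: particles 0 and 1 swap velocities; positions: p0=13/2 p1=13/2 p2=81/4 p3=23; velocities now: v0=-2 v1=2 v2=1 v3=4
Collision at t=17: particles 1 and 2 swap velocities; positions: p0=-21 p1=34 p2=34 p3=78; velocities now: v0=-2 v1=1 v2=2 v3=4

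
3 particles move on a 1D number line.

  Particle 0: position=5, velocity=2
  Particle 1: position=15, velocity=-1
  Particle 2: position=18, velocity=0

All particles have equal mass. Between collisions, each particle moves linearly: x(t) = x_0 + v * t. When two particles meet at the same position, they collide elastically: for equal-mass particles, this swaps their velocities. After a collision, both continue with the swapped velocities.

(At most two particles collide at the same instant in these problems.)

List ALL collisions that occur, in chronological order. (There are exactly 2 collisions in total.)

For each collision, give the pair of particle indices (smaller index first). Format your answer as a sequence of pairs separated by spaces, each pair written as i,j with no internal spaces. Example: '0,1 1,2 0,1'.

Answer: 0,1 1,2

Derivation:
Collision at t=10/3: particles 0 and 1 swap velocities; positions: p0=35/3 p1=35/3 p2=18; velocities now: v0=-1 v1=2 v2=0
Collision at t=13/2: particles 1 and 2 swap velocities; positions: p0=17/2 p1=18 p2=18; velocities now: v0=-1 v1=0 v2=2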